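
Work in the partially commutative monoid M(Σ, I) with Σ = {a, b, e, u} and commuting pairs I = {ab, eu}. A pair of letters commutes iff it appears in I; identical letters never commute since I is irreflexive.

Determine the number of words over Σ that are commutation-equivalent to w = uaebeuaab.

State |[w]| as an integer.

6

piece 0:u — minimal
piece 1:a rests on {0:u}
piece 2:e rests on {1:a}
piece 3:b rests on {2:e}
piece 4:e rests on {3:b}
piece 5:u rests on {3:b}
piece 6:a rests on {4:e, 5:u}
piece 7:a rests on {6:a}
piece 8:b rests on {4:e, 5:u}
minimal pieces: {0:u}
ways to finish when only these pieces remain (= sum over removing one remaining piece with nothing left below it):
  1 left: {7}→1  {8}→1
  2 left: {6,7}→1  {7,8}→2
  3 left: {6,7,8}→3
  4 left: {4,6,7,8}→3  {5,6,7,8}→3
  5 left: {4,5,6,7,8}→6
  6 left: {3,4,5,6,7,8}→6
  7 left: {2,3,4,5,6,7,8}→6
  placing 0:u first → 6 extensions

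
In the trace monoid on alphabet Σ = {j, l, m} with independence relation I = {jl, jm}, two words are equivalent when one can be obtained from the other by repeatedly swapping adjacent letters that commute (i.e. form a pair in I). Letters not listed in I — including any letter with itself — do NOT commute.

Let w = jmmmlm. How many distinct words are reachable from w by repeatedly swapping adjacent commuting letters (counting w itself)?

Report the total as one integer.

drop 0:j onto floor
drop 1:m onto floor
drop 2:m onto {1:m}
drop 3:m onto {2:m}
drop 4:l onto {3:m}
drop 5:m onto {4:l}
ground layer = {0:j, 1:m}
drop-orders for the pieces not yet dropped (sum over which currently-grounded one goes next):
  1 to go: {0} 1  {5} 1
  2 to go: {0,5} 2  {4,5} 1
  3 to go: {0,4,5} 3  {3,4,5} 1
  4 to go: {0,3,4,5} 4  {2,3,4,5} 1
  if 0:j drops first: 1 orders
  if 1:m drops first: 5 orders
heap linearizations: 6

6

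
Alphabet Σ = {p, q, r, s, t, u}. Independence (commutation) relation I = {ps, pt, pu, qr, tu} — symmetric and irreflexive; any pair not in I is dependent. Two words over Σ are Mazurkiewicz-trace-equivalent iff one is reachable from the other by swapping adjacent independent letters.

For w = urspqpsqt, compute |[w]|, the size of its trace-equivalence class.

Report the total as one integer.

4

#0=u has no predecessor
#1=r depends on [0:u]
#2=s depends on [1:r]
#3=p depends on [1:r]
#4=q depends on [2:s, 3:p]
#5=p depends on [4:q]
#6=s depends on [4:q]
#7=q depends on [5:p, 6:s]
#8=t depends on [7:q]
sources: [0:u]
N(rest) = Σ N(rest − s) over sources s of rest; N(one piece) = 1:
  size 1 → [8]=1
  size 2 → [7,8]=1
  size 3 → [5,7,8]=1  [6,7,8]=1
  size 4 → [5,6,7,8]=2
  size 5 → [4,5,6,7,8]=2
  size 6 → [2,4,5,6,7,8]=2  [3,4,5,6,7,8]=2
  size 7 → [2,3,4,5,6,7,8]=4
  first=0(u) contributes 4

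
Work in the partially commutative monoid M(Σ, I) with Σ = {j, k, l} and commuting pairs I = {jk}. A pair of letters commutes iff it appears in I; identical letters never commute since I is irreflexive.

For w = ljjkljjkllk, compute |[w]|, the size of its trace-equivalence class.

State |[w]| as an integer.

drop 0:l onto floor
drop 1:j onto {0:l}
drop 2:j onto {1:j}
drop 3:k onto {0:l}
drop 4:l onto {2:j, 3:k}
drop 5:j onto {4:l}
drop 6:j onto {5:j}
drop 7:k onto {4:l}
drop 8:l onto {6:j, 7:k}
drop 9:l onto {8:l}
drop 10:k onto {9:l}
ground layer = {0:l}
drop-orders for the pieces not yet dropped (sum over which currently-grounded one goes next):
  1 to go: {10} 1
  2 to go: {9,10} 1
  3 to go: {8,9,10} 1
  4 to go: {6,8,9,10} 1  {7,8,9,10} 1
  5 to go: {5,6,8,9,10} 1  {6,7,8,9,10} 2
  6 to go: {5,6,7,8,9,10} 3
  7 to go: {4,5,6,7,8,9,10} 3
  8 to go: {2,4,5,6,7,8,9,10} 3  {3,4,5,6,7,8,9,10} 3
  9 to go: {1,2,4,5,6,7,8,9,10} 3  {2,3,4,5,6,7,8,9,10} 6
  if 0:l drops first: 9 orders

9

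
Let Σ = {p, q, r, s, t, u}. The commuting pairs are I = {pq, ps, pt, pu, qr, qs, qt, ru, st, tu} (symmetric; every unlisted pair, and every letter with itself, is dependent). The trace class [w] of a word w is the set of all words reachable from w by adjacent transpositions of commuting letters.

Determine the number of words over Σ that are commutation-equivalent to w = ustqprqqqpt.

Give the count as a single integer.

drop 0:u onto floor
drop 1:s onto {0:u}
drop 2:t onto floor
drop 3:q onto {0:u}
drop 4:p onto floor
drop 5:r onto {1:s, 2:t, 4:p}
drop 6:q onto {3:q}
drop 7:q onto {6:q}
drop 8:q onto {7:q}
drop 9:p onto {5:r}
drop 10:t onto {5:r}
ground layer = {0:u, 2:t, 4:p}
drop-orders for the pieces not yet dropped (sum over which currently-grounded one goes next):
  1 to go: {8} 1  {9} 1  {10} 1
  2 to go: {7,8} 1  {8,9} 2  {8,10} 2  {9,10} 2
  3 to go: {5,9,10} 2  {6,7,8} 1  {7,8,9} 3  {7,8,10} 3  {8,9,10} 6
  4 to go: {1,5,9,10} 2  {2,5,9,10} 2  {3,6,7,8} 1  {4,5,9,10} 2  {5,8,9,10} 8  {6,7,8,9} 4  {6,7,8,10} 4  {7,8,9,10} 12
  5 to go: {1,2,5,9,10} 4  {1,4,5,9,10} 4  {1,5,8,9,10} 10  {2,4,5,9,10} 4  {2,5,8,9,10} 10  {3,6,7,8,9} 5  {3,6,7,8,10} 5  {4,5,8,9,10} 10  {5,7,8,9,10} 20  {6,7,8,9,10} 20
  6 to go: {1,2,4,5,9,10} 12  {1,2,5,8,9,10} 24  {1,4,5,8,9,10} 24  {1,5,7,8,9,10} 30  {2,4,5,8,9,10} 24  {2,5,7,8,9,10} 30  {3,6,7,8,9,10} 30  {4,5,7,8,9,10} 30  {5,6,7,8,9,10} 40
  7 to go: {1,2,4,5,8,9,10} 84  {1,2,5,7,8,9,10} 84  {1,4,5,7,8,9,10} 84  {1,5,6,7,8,9,10} 70  {2,4,5,7,8,9,10} 84  {2,5,6,7,8,9,10} 70  {3,5,6,7,8,9,10} 70  {4,5,6,7,8,9,10} 70
  8 to go: {1,2,4,5,7,8,9,10} 336  {1,2,5,6,7,8,9,10} 224  {1,3,5,6,7,8,9,10} 140  {1,4,5,6,7,8,9,10} 224  {2,3,5,6,7,8,9,10} 140  {2,4,5,6,7,8,9,10} 224  {3,4,5,6,7,8,9,10} 140
  9 to go: {0,1,3,5,6,7,8,9,10} 140  {1,2,3,5,6,7,8,9,10} 504  {1,2,4,5,6,7,8,9,10} 1008  {1,3,4,5,6,7,8,9,10} 504  {2,3,4,5,6,7,8,9,10} 504
  if 0:u drops first: 2520 orders
  if 2:t drops first: 644 orders
  if 4:p drops first: 644 orders
heap linearizations: 3808

3808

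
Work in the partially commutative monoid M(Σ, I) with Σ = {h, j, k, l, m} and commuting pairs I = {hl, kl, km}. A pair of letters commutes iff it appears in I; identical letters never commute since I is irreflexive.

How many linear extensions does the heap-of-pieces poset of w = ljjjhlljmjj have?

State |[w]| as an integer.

drop 0:l onto floor
drop 1:j onto {0:l}
drop 2:j onto {1:j}
drop 3:j onto {2:j}
drop 4:h onto {3:j}
drop 5:l onto {3:j}
drop 6:l onto {5:l}
drop 7:j onto {4:h, 6:l}
drop 8:m onto {7:j}
drop 9:j onto {8:m}
drop 10:j onto {9:j}
ground layer = {0:l}
drop-orders for the pieces not yet dropped (sum over which currently-grounded one goes next):
  1 to go: {10} 1
  2 to go: {9,10} 1
  3 to go: {8,9,10} 1
  4 to go: {7,8,9,10} 1
  5 to go: {4,7,8,9,10} 1  {6,7,8,9,10} 1
  6 to go: {4,6,7,8,9,10} 2  {5,6,7,8,9,10} 1
  7 to go: {4,5,6,7,8,9,10} 3
  8 to go: {3,4,5,6,7,8,9,10} 3
  9 to go: {2,3,4,5,6,7,8,9,10} 3
  if 0:l drops first: 3 orders

3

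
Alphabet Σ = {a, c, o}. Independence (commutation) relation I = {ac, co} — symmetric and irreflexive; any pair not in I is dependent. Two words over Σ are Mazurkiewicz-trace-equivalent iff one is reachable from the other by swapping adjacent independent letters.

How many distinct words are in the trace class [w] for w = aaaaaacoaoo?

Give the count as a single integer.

#0=a has no predecessor
#1=a depends on [0:a]
#2=a depends on [1:a]
#3=a depends on [2:a]
#4=a depends on [3:a]
#5=a depends on [4:a]
#6=c has no predecessor
#7=o depends on [5:a]
#8=a depends on [7:o]
#9=o depends on [8:a]
#10=o depends on [9:o]
sources: [0:a, 6:c]
N(rest) = Σ N(rest − s) over sources s of rest; N(one piece) = 1:
  size 1 → [6]=1  [10]=1
  size 2 → [6,10]=2  [9,10]=1
  size 3 → [6,9,10]=3  [8,9,10]=1
  size 4 → [6,8,9,10]=4  [7,8,9,10]=1
  size 5 → [5,7,8,9,10]=1  [6,7,8,9,10]=5
  size 6 → [4,5,7,8,9,10]=1  [5,6,7,8,9,10]=6
  size 7 → [3,4,5,7,8,9,10]=1  [4,5,6,7,8,9,10]=7
  size 8 → [2,3,4,5,7,8,9,10]=1  [3,4,5,6,7,8,9,10]=8
  size 9 → [1,2,3,4,5,7,8,9,10]=1  [2,3,4,5,6,7,8,9,10]=9
  first=0(a) contributes 10
  first=6(c) contributes 1
|[w]| = 11

11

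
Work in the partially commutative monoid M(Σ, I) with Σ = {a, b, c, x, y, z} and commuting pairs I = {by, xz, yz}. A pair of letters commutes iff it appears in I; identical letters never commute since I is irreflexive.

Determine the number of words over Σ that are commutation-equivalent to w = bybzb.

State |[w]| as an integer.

5

drop 0:b onto floor
drop 1:y onto floor
drop 2:b onto {0:b}
drop 3:z onto {2:b}
drop 4:b onto {3:z}
ground layer = {0:b, 1:y}
drop-orders for the pieces not yet dropped (sum over which currently-grounded one goes next):
  1 to go: {1} 1  {4} 1
  2 to go: {1,4} 2  {3,4} 1
  3 to go: {1,3,4} 3  {2,3,4} 1
  if 0:b drops first: 4 orders
  if 1:y drops first: 1 orders
heap linearizations: 5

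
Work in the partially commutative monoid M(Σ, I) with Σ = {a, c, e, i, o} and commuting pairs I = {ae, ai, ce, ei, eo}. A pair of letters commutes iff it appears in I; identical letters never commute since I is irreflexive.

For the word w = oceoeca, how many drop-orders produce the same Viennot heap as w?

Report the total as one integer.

0(o) covers ∅
1(c) covers 0:o
2(e) covers ∅
3(o) covers 1:c
4(e) covers 2:e
5(c) covers 3:o
6(a) covers 5:c
floor of heap: 0:o, 2:e
completions by unplaced set U, small U first (add the entries for U minus each lowest piece of U):
  |U|=1: {4}:1  {6}:1
  |U|=2: {2,4}:1  {4,6}:2  {5,6}:1
  |U|=3: {2,4,6}:3  {3,5,6}:1  {4,5,6}:3
  |U|=4: {1,3,5,6}:1  {2,4,5,6}:6  {3,4,5,6}:4
  |U|=5: {0,1,3,5,6}:1  {1,3,4,5,6}:5  {2,3,4,5,6}:10
  start at 0(o): 15
  start at 2(e): 6
sum over floor = 21

21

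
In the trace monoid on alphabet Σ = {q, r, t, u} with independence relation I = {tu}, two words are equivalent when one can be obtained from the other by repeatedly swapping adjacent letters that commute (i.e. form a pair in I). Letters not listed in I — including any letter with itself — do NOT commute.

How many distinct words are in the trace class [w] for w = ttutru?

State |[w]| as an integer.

4

#0=t has no predecessor
#1=t depends on [0:t]
#2=u has no predecessor
#3=t depends on [1:t]
#4=r depends on [2:u, 3:t]
#5=u depends on [4:r]
sources: [0:t, 2:u]
N(rest) = Σ N(rest − s) over sources s of rest; N(one piece) = 1:
  size 1 → [5]=1
  size 2 → [4,5]=1
  size 3 → [2,4,5]=1  [3,4,5]=1
  size 4 → [1,3,4,5]=1  [2,3,4,5]=2
  first=0(t) contributes 3
  first=2(u) contributes 1
|[w]| = 4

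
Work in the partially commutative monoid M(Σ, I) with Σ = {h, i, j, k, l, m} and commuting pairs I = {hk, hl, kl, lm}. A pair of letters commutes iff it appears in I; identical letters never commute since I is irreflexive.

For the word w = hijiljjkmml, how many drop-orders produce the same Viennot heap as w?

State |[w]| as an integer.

4

drop 0:h onto floor
drop 1:i onto {0:h}
drop 2:j onto {1:i}
drop 3:i onto {2:j}
drop 4:l onto {3:i}
drop 5:j onto {4:l}
drop 6:j onto {5:j}
drop 7:k onto {6:j}
drop 8:m onto {7:k}
drop 9:m onto {8:m}
drop 10:l onto {6:j}
ground layer = {0:h}
drop-orders for the pieces not yet dropped (sum over which currently-grounded one goes next):
  1 to go: {9} 1  {10} 1
  2 to go: {8,9} 1  {9,10} 2
  3 to go: {7,8,9} 1  {8,9,10} 3
  4 to go: {7,8,9,10} 4
  5 to go: {6,7,8,9,10} 4
  6 to go: {5,6,7,8,9,10} 4
  7 to go: {4,5,6,7,8,9,10} 4
  8 to go: {3,4,5,6,7,8,9,10} 4
  9 to go: {2,3,4,5,6,7,8,9,10} 4
  if 0:h drops first: 4 orders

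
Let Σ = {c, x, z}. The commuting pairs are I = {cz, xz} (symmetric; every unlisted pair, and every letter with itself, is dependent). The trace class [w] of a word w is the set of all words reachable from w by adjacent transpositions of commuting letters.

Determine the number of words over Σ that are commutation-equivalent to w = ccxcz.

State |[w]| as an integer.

#0=c has no predecessor
#1=c depends on [0:c]
#2=x depends on [1:c]
#3=c depends on [2:x]
#4=z has no predecessor
sources: [0:c, 4:z]
N(rest) = Σ N(rest − s) over sources s of rest; N(one piece) = 1:
  size 1 → [3]=1  [4]=1
  size 2 → [2,3]=1  [3,4]=2
  size 3 → [1,2,3]=1  [2,3,4]=3
  first=0(c) contributes 4
  first=4(z) contributes 1
|[w]| = 5

5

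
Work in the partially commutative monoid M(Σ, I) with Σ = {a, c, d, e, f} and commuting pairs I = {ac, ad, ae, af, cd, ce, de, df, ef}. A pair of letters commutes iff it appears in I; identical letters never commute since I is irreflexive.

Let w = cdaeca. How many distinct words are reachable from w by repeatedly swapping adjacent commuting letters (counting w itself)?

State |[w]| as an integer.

piece 0:c — minimal
piece 1:d — minimal
piece 2:a — minimal
piece 3:e — minimal
piece 4:c rests on {0:c}
piece 5:a rests on {2:a}
minimal pieces: {0:c, 1:d, 2:a, 3:e}
ways to finish when only these pieces remain (= sum over removing one remaining piece with nothing left below it):
  1 left: {1}→1  {3}→1  {4}→1  {5}→1
  2 left: {0,4}→1  {1,3}→2  {1,4}→2  {1,5}→2  {2,5}→1  {3,4}→2  {3,5}→2  {4,5}→2
  3 left: {0,1,4}→3  {0,3,4}→3  {0,4,5}→3  {1,2,5}→3  {1,3,4}→6  {1,3,5}→6  {1,4,5}→6  {2,3,5}→3  {2,4,5}→3  {3,4,5}→6
  4 left: {0,1,3,4}→12  {0,1,4,5}→12  {0,2,4,5}→6  {0,3,4,5}→12  {1,2,3,5}→12  {1,2,4,5}→12  {1,3,4,5}→24  {2,3,4,5}→12
  placing 0:c first → 60 extensions
  placing 1:d first → 30 extensions
  placing 2:a first → 60 extensions
  placing 3:e first → 30 extensions
total linear extensions = 180

180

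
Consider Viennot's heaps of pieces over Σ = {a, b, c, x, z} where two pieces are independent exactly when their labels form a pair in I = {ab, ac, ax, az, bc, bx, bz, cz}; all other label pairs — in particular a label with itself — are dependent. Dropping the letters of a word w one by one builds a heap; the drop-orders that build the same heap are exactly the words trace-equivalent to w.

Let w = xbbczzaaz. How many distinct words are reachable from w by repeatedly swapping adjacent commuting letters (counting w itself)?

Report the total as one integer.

3024

#0=x has no predecessor
#1=b has no predecessor
#2=b depends on [1:b]
#3=c depends on [0:x]
#4=z depends on [0:x]
#5=z depends on [4:z]
#6=a has no predecessor
#7=a depends on [6:a]
#8=z depends on [5:z]
sources: [0:x, 1:b, 6:a]
N(rest) = Σ N(rest − s) over sources s of rest; N(one piece) = 1:
  size 1 → [2]=1  [3]=1  [7]=1  [8]=1
  size 2 → [1,2]=1  [2,3]=2  [2,7]=2  [2,8]=2  [3,7]=2  [3,8]=2  [5,8]=1  [6,7]=1  [7,8]=2
  size 3 → [1,2,3]=3  [1,2,7]=3  [1,2,8]=3  [2,3,7]=6  [2,3,8]=6  [2,5,8]=3  [2,6,7]=3  [2,7,8]=6  [3,5,8]=3  [3,6,7]=3  [3,7,8]=6  [4,5,8]=1  [5,7,8]=3  [6,7,8]=3
  size 4 → [1,2,3,7]=12  [1,2,3,8]=12  [1,2,5,8]=6  [1,2,6,7]=6  [1,2,7,8]=12  [2,3,5,8]=12  [2,3,6,7]=12  [2,3,7,8]=24  [2,4,5,8]=4  [2,5,7,8]=12  [2,6,7,8]=12  [3,4,5,8]=4  [3,5,7,8]=12  [3,6,7,8]=12  [4,5,7,8]=4  [5,6,7,8]=6
  size 5 → [0,3,4,5,8]=4  [1,2,3,5,8]=30  [1,2,3,6,7]=30  [1,2,3,7,8]=60  [1,2,4,5,8]=10  [1,2,5,7,8]=30  [1,2,6,7,8]=30  [2,3,4,5,8]=20  [2,3,5,7,8]=60  [2,3,6,7,8]=60  [2,4,5,7,8]=20  [2,5,6,7,8]=30  [3,4,5,7,8]=20  [3,5,6,7,8]=30  [4,5,6,7,8]=10
  size 6 → [0,2,3,4,5,8]=24  [0,3,4,5,7,8]=24  [1,2,3,4,5,8]=60  [1,2,3,5,7,8]=180  [1,2,3,6,7,8]=180  [1,2,4,5,7,8]=60  [1,2,5,6,7,8]=90  [2,3,4,5,7,8]=120  [2,3,5,6,7,8]=180  [2,4,5,6,7,8]=60  [3,4,5,6,7,8]=60
  size 7 → [0,1,2,3,4,5,8]=84  [0,2,3,4,5,7,8]=168  [0,3,4,5,6,7,8]=84  [1,2,3,4,5,7,8]=420  [1,2,3,5,6,7,8]=630  [1,2,4,5,6,7,8]=210  [2,3,4,5,6,7,8]=420
  first=0(x) contributes 1680
  first=1(b) contributes 672
  first=6(a) contributes 672
|[w]| = 3024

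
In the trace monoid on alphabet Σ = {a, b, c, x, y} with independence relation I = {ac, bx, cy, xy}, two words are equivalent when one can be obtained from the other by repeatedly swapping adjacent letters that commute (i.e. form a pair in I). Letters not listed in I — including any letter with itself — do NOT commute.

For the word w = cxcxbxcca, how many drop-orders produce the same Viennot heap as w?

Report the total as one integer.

9

piece 0:c — minimal
piece 1:x rests on {0:c}
piece 2:c rests on {1:x}
piece 3:x rests on {2:c}
piece 4:b rests on {2:c}
piece 5:x rests on {3:x}
piece 6:c rests on {4:b, 5:x}
piece 7:c rests on {6:c}
piece 8:a rests on {4:b, 5:x}
minimal pieces: {0:c}
ways to finish when only these pieces remain (= sum over removing one remaining piece with nothing left below it):
  1 left: {7}→1  {8}→1
  2 left: {6,7}→1  {7,8}→2
  3 left: {6,7,8}→3
  4 left: {4,6,7,8}→3  {5,6,7,8}→3
  5 left: {3,5,6,7,8}→3  {4,5,6,7,8}→6
  6 left: {3,4,5,6,7,8}→9
  7 left: {2,3,4,5,6,7,8}→9
  placing 0:c first → 9 extensions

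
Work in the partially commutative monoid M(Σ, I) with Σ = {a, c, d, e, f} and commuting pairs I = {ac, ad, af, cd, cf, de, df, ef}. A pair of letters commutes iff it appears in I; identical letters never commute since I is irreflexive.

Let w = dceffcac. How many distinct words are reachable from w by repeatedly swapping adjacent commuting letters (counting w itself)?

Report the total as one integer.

504

#0=d has no predecessor
#1=c has no predecessor
#2=e depends on [1:c]
#3=f has no predecessor
#4=f depends on [3:f]
#5=c depends on [2:e]
#6=a depends on [2:e]
#7=c depends on [5:c]
sources: [0:d, 1:c, 3:f]
N(rest) = Σ N(rest − s) over sources s of rest; N(one piece) = 1:
  size 1 → [0]=1  [4]=1  [6]=1  [7]=1
  size 2 → [0,4]=2  [0,6]=2  [0,7]=2  [3,4]=1  [4,6]=2  [4,7]=2  [5,7]=1  [6,7]=2
  size 3 → [0,3,4]=3  [0,4,6]=6  [0,4,7]=6  [0,5,7]=3  [0,6,7]=6  [3,4,6]=3  [3,4,7]=3  [4,5,7]=3  [4,6,7]=6  [5,6,7]=3
  size 4 → [0,3,4,6]=12  [0,3,4,7]=12  [0,4,5,7]=12  [0,4,6,7]=24  [0,5,6,7]=12  [2,5,6,7]=3  [3,4,5,7]=6  [3,4,6,7]=12  [4,5,6,7]=12
  size 5 → [0,2,5,6,7]=15  [0,3,4,5,7]=30  [0,3,4,6,7]=60  [0,4,5,6,7]=60  [1,2,5,6,7]=3  [2,4,5,6,7]=15  [3,4,5,6,7]=30
  size 6 → [0,1,2,5,6,7]=18  [0,2,4,5,6,7]=90  [0,3,4,5,6,7]=180  [1,2,4,5,6,7]=18  [2,3,4,5,6,7]=45
  first=0(d) contributes 63
  first=1(c) contributes 315
  first=3(f) contributes 126
|[w]| = 504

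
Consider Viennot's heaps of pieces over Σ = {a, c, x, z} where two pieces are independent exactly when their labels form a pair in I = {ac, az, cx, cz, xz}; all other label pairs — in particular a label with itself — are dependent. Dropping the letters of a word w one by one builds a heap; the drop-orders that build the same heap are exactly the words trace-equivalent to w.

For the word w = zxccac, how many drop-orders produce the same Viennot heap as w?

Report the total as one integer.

60

drop 0:z onto floor
drop 1:x onto floor
drop 2:c onto floor
drop 3:c onto {2:c}
drop 4:a onto {1:x}
drop 5:c onto {3:c}
ground layer = {0:z, 1:x, 2:c}
drop-orders for the pieces not yet dropped (sum over which currently-grounded one goes next):
  1 to go: {0} 1  {4} 1  {5} 1
  2 to go: {0,4} 2  {0,5} 2  {1,4} 1  {3,5} 1  {4,5} 2
  3 to go: {0,1,4} 3  {0,3,5} 3  {0,4,5} 6  {1,4,5} 3  {2,3,5} 1  {3,4,5} 3
  4 to go: {0,1,4,5} 12  {0,2,3,5} 4  {0,3,4,5} 12  {1,3,4,5} 6  {2,3,4,5} 4
  if 0:z drops first: 10 orders
  if 1:x drops first: 20 orders
  if 2:c drops first: 30 orders
heap linearizations: 60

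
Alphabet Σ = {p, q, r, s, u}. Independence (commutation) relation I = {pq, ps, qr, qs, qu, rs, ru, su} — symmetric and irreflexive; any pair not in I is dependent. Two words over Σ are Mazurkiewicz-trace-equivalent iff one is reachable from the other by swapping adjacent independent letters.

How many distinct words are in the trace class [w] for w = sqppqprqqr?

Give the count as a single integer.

#0=s has no predecessor
#1=q has no predecessor
#2=p has no predecessor
#3=p depends on [2:p]
#4=q depends on [1:q]
#5=p depends on [3:p]
#6=r depends on [5:p]
#7=q depends on [4:q]
#8=q depends on [7:q]
#9=r depends on [6:r]
sources: [0:s, 1:q, 2:p]
N(rest) = Σ N(rest − s) over sources s of rest; N(one piece) = 1:
  size 1 → [0]=1  [8]=1  [9]=1
  size 2 → [0,8]=2  [0,9]=2  [6,9]=1  [7,8]=1  [8,9]=2
  size 3 → [0,6,9]=3  [0,7,8]=3  [0,8,9]=6  [4,7,8]=1  [5,6,9]=1  [6,8,9]=3  [7,8,9]=3
  size 4 → [0,4,7,8]=4  [0,5,6,9]=4  [0,6,8,9]=12  [0,7,8,9]=12  [1,4,7,8]=1  [3,5,6,9]=1  [4,7,8,9]=4  [5,6,8,9]=4  [6,7,8,9]=6
  size 5 → [0,1,4,7,8]=5  [0,3,5,6,9]=5  [0,4,7,8,9]=20  [0,5,6,8,9]=20  [0,6,7,8,9]=30  [1,4,7,8,9]=5  [2,3,5,6,9]=1  [3,5,6,8,9]=5  [4,6,7,8,9]=10  [5,6,7,8,9]=10
  size 6 → [0,1,4,7,8,9]=30  [0,2,3,5,6,9]=6  [0,3,5,6,8,9]=30  [0,4,6,7,8,9]=60  [0,5,6,7,8,9]=60  [1,4,6,7,8,9]=15  [2,3,5,6,8,9]=6  [3,5,6,7,8,9]=15  [4,5,6,7,8,9]=20
  size 7 → [0,1,4,6,7,8,9]=105  [0,2,3,5,6,8,9]=42  [0,3,5,6,7,8,9]=105  [0,4,5,6,7,8,9]=140  [1,4,5,6,7,8,9]=35  [2,3,5,6,7,8,9]=21  [3,4,5,6,7,8,9]=35
  size 8 → [0,1,4,5,6,7,8,9]=280  [0,2,3,5,6,7,8,9]=168  [0,3,4,5,6,7,8,9]=280  [1,3,4,5,6,7,8,9]=70  [2,3,4,5,6,7,8,9]=56
  first=0(s) contributes 126
  first=1(q) contributes 504
  first=2(p) contributes 630
|[w]| = 1260

1260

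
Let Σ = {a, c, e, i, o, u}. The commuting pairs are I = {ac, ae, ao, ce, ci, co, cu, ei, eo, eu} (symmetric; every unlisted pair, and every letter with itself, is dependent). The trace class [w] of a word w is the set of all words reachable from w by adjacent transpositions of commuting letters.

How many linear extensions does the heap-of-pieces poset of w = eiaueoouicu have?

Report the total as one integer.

#0=e has no predecessor
#1=i has no predecessor
#2=a depends on [1:i]
#3=u depends on [2:a]
#4=e depends on [0:e]
#5=o depends on [3:u]
#6=o depends on [5:o]
#7=u depends on [6:o]
#8=i depends on [7:u]
#9=c has no predecessor
#10=u depends on [8:i]
sources: [0:e, 1:i, 9:c]
N(rest) = Σ N(rest − s) over sources s of rest; N(one piece) = 1:
  size 1 → [4]=1  [9]=1  [10]=1
  size 2 → [0,4]=1  [4,9]=2  [4,10]=2  [8,10]=1  [9,10]=2
  size 3 → [0,4,9]=3  [0,4,10]=3  [4,8,10]=3  [4,9,10]=6  [7,8,10]=1  [8,9,10]=3
  size 4 → [0,4,8,10]=6  [0,4,9,10]=12  [4,7,8,10]=4  [4,8,9,10]=12  [6,7,8,10]=1  [7,8,9,10]=4
  size 5 → [0,4,7,8,10]=10  [0,4,8,9,10]=30  [4,6,7,8,10]=5  [4,7,8,9,10]=20  [5,6,7,8,10]=1  [6,7,8,9,10]=5
  size 6 → [0,4,6,7,8,10]=15  [0,4,7,8,9,10]=60  [3,5,6,7,8,10]=1  [4,5,6,7,8,10]=6  [4,6,7,8,9,10]=30  [5,6,7,8,9,10]=6
  size 7 → [0,4,5,6,7,8,10]=21  [0,4,6,7,8,9,10]=105  [2,3,5,6,7,8,10]=1  [3,4,5,6,7,8,10]=7  [3,5,6,7,8,9,10]=7  [4,5,6,7,8,9,10]=42
  size 8 → [0,3,4,5,6,7,8,10]=28  [0,4,5,6,7,8,9,10]=168  [1,2,3,5,6,7,8,10]=1  [2,3,4,5,6,7,8,10]=8  [2,3,5,6,7,8,9,10]=8  [3,4,5,6,7,8,9,10]=56
  size 9 → [0,2,3,4,5,6,7,8,10]=36  [0,3,4,5,6,7,8,9,10]=252  [1,2,3,4,5,6,7,8,10]=9  [1,2,3,5,6,7,8,9,10]=9  [2,3,4,5,6,7,8,9,10]=72
  first=0(e) contributes 90
  first=1(i) contributes 360
  first=9(c) contributes 45
|[w]| = 495

495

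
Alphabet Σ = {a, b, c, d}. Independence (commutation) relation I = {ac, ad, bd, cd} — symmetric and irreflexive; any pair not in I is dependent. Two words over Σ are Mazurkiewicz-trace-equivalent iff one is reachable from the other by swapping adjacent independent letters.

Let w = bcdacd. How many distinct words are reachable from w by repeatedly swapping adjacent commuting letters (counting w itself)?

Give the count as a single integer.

#0=b has no predecessor
#1=c depends on [0:b]
#2=d has no predecessor
#3=a depends on [0:b]
#4=c depends on [1:c]
#5=d depends on [2:d]
sources: [0:b, 2:d]
N(rest) = Σ N(rest − s) over sources s of rest; N(one piece) = 1:
  size 1 → [3]=1  [4]=1  [5]=1
  size 2 → [1,4]=1  [2,5]=1  [3,4]=2  [3,5]=2  [4,5]=2
  size 3 → [1,3,4]=3  [1,4,5]=3  [2,3,5]=3  [2,4,5]=3  [3,4,5]=6
  size 4 → [0,1,3,4]=3  [1,2,4,5]=6  [1,3,4,5]=12  [2,3,4,5]=12
  first=0(b) contributes 30
  first=2(d) contributes 15
|[w]| = 45

45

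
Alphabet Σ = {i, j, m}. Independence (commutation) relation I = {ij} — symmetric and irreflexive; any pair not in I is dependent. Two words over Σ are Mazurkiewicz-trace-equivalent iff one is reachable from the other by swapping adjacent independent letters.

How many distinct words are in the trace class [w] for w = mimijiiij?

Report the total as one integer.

drop 0:m onto floor
drop 1:i onto {0:m}
drop 2:m onto {1:i}
drop 3:i onto {2:m}
drop 4:j onto {2:m}
drop 5:i onto {3:i}
drop 6:i onto {5:i}
drop 7:i onto {6:i}
drop 8:j onto {4:j}
ground layer = {0:m}
drop-orders for the pieces not yet dropped (sum over which currently-grounded one goes next):
  1 to go: {7} 1  {8} 1
  2 to go: {4,8} 1  {6,7} 1  {7,8} 2
  3 to go: {4,7,8} 3  {5,6,7} 1  {6,7,8} 3
  4 to go: {3,5,6,7} 1  {4,6,7,8} 6  {5,6,7,8} 4
  5 to go: {3,5,6,7,8} 5  {4,5,6,7,8} 10
  6 to go: {3,4,5,6,7,8} 15
  7 to go: {2,3,4,5,6,7,8} 15
  if 0:m drops first: 15 orders

15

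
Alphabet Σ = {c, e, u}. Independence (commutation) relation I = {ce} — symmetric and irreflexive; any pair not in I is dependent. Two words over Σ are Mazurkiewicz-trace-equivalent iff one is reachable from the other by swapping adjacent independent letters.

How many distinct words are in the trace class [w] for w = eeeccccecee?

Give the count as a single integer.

#0=e has no predecessor
#1=e depends on [0:e]
#2=e depends on [1:e]
#3=c has no predecessor
#4=c depends on [3:c]
#5=c depends on [4:c]
#6=c depends on [5:c]
#7=e depends on [2:e]
#8=c depends on [6:c]
#9=e depends on [7:e]
#10=e depends on [9:e]
sources: [0:e, 3:c]
N(rest) = Σ N(rest − s) over sources s of rest; N(one piece) = 1:
  size 1 → [8]=1  [10]=1
  size 2 → [6,8]=1  [8,10]=2  [9,10]=1
  size 3 → [5,6,8]=1  [6,8,10]=3  [7,9,10]=1  [8,9,10]=3
  size 4 → [2,7,9,10]=1  [4,5,6,8]=1  [5,6,8,10]=4  [6,8,9,10]=6  [7,8,9,10]=4
  size 5 → [1,2,7,9,10]=1  [2,7,8,9,10]=5  [3,4,5,6,8]=1  [4,5,6,8,10]=5  [5,6,8,9,10]=10  [6,7,8,9,10]=10
  size 6 → [0,1,2,7,9,10]=1  [1,2,7,8,9,10]=6  [2,6,7,8,9,10]=15  [3,4,5,6,8,10]=6  [4,5,6,8,9,10]=15  [5,6,7,8,9,10]=20
  size 7 → [0,1,2,7,8,9,10]=7  [1,2,6,7,8,9,10]=21  [2,5,6,7,8,9,10]=35  [3,4,5,6,8,9,10]=21  [4,5,6,7,8,9,10]=35
  size 8 → [0,1,2,6,7,8,9,10]=28  [1,2,5,6,7,8,9,10]=56  [2,4,5,6,7,8,9,10]=70  [3,4,5,6,7,8,9,10]=56
  size 9 → [0,1,2,5,6,7,8,9,10]=84  [1,2,4,5,6,7,8,9,10]=126  [2,3,4,5,6,7,8,9,10]=126
  first=0(e) contributes 252
  first=3(c) contributes 210
|[w]| = 462

462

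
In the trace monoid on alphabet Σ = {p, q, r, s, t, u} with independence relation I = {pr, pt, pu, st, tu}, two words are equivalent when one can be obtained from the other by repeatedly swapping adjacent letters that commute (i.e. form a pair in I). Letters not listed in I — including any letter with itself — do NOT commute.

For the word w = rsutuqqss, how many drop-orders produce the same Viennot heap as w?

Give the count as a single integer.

piece 0:r — minimal
piece 1:s rests on {0:r}
piece 2:u rests on {1:s}
piece 3:t rests on {0:r}
piece 4:u rests on {2:u}
piece 5:q rests on {3:t, 4:u}
piece 6:q rests on {5:q}
piece 7:s rests on {6:q}
piece 8:s rests on {7:s}
minimal pieces: {0:r}
ways to finish when only these pieces remain (= sum over removing one remaining piece with nothing left below it):
  1 left: {8}→1
  2 left: {7,8}→1
  3 left: {6,7,8}→1
  4 left: {5,6,7,8}→1
  5 left: {3,5,6,7,8}→1  {4,5,6,7,8}→1
  6 left: {2,4,5,6,7,8}→1  {3,4,5,6,7,8}→2
  7 left: {1,2,4,5,6,7,8}→1  {2,3,4,5,6,7,8}→3
  placing 0:r first → 4 extensions

4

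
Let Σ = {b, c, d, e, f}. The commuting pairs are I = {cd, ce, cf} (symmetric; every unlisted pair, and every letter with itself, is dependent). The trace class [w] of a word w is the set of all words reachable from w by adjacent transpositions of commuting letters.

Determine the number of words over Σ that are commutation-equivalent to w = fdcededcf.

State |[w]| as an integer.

#0=f has no predecessor
#1=d depends on [0:f]
#2=c has no predecessor
#3=e depends on [1:d]
#4=d depends on [3:e]
#5=e depends on [4:d]
#6=d depends on [5:e]
#7=c depends on [2:c]
#8=f depends on [6:d]
sources: [0:f, 2:c]
N(rest) = Σ N(rest − s) over sources s of rest; N(one piece) = 1:
  size 1 → [7]=1  [8]=1
  size 2 → [2,7]=1  [6,8]=1  [7,8]=2
  size 3 → [2,7,8]=3  [5,6,8]=1  [6,7,8]=3
  size 4 → [2,6,7,8]=6  [4,5,6,8]=1  [5,6,7,8]=4
  size 5 → [2,5,6,7,8]=10  [3,4,5,6,8]=1  [4,5,6,7,8]=5
  size 6 → [1,3,4,5,6,8]=1  [2,4,5,6,7,8]=15  [3,4,5,6,7,8]=6
  size 7 → [0,1,3,4,5,6,8]=1  [1,3,4,5,6,7,8]=7  [2,3,4,5,6,7,8]=21
  first=0(f) contributes 28
  first=2(c) contributes 8
|[w]| = 36

36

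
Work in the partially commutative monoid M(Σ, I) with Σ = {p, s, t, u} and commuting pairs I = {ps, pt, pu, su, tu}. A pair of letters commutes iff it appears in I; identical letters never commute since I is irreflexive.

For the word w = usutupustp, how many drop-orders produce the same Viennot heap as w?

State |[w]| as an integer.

3150

drop 0:u onto floor
drop 1:s onto floor
drop 2:u onto {0:u}
drop 3:t onto {1:s}
drop 4:u onto {2:u}
drop 5:p onto floor
drop 6:u onto {4:u}
drop 7:s onto {3:t}
drop 8:t onto {7:s}
drop 9:p onto {5:p}
ground layer = {0:u, 1:s, 5:p}
drop-orders for the pieces not yet dropped (sum over which currently-grounded one goes next):
  1 to go: {6} 1  {8} 1  {9} 1
  2 to go: {4,6} 1  {5,9} 1  {6,8} 2  {6,9} 2  {7,8} 1  {8,9} 2
  3 to go: {2,4,6} 1  {3,7,8} 1  {4,6,8} 3  {4,6,9} 3  {5,6,9} 3  {5,8,9} 3  {6,7,8} 3  {6,8,9} 6  {7,8,9} 3
  4 to go: {0,2,4,6} 1  {1,3,7,8} 1  {2,4,6,8} 4  {2,4,6,9} 4  {3,6,7,8} 4  {3,7,8,9} 4  {4,5,6,9} 6  {4,6,7,8} 6  {4,6,8,9} 12  {5,6,8,9} 12  {5,7,8,9} 6  {6,7,8,9} 12
  5 to go: {0,2,4,6,8} 5  {0,2,4,6,9} 5  {1,3,6,7,8} 5  {1,3,7,8,9} 5  {2,4,5,6,9} 10  {2,4,6,7,8} 10  {2,4,6,8,9} 20  {3,4,6,7,8} 10  {3,5,7,8,9} 10  {3,6,7,8,9} 20  {4,5,6,8,9} 30  {4,6,7,8,9} 30  {5,6,7,8,9} 30
  6 to go: {0,2,4,5,6,9} 15  {0,2,4,6,7,8} 15  {0,2,4,6,8,9} 30  {1,3,4,6,7,8} 15  {1,3,5,7,8,9} 15  {1,3,6,7,8,9} 30  {2,3,4,6,7,8} 20  {2,4,5,6,8,9} 60  {2,4,6,7,8,9} 60  {3,4,6,7,8,9} 60  {3,5,6,7,8,9} 60  {4,5,6,7,8,9} 90
  7 to go: {0,2,3,4,6,7,8} 35  {0,2,4,5,6,8,9} 105  {0,2,4,6,7,8,9} 105  {1,2,3,4,6,7,8} 35  {1,3,4,6,7,8,9} 105  {1,3,5,6,7,8,9} 105  {2,3,4,6,7,8,9} 140  {2,4,5,6,7,8,9} 210  {3,4,5,6,7,8,9} 210
  8 to go: {0,1,2,3,4,6,7,8} 70  {0,2,3,4,6,7,8,9} 280  {0,2,4,5,6,7,8,9} 420  {1,2,3,4,6,7,8,9} 280  {1,3,4,5,6,7,8,9} 420  {2,3,4,5,6,7,8,9} 560
  if 0:u drops first: 1260 orders
  if 1:s drops first: 1260 orders
  if 5:p drops first: 630 orders
heap linearizations: 3150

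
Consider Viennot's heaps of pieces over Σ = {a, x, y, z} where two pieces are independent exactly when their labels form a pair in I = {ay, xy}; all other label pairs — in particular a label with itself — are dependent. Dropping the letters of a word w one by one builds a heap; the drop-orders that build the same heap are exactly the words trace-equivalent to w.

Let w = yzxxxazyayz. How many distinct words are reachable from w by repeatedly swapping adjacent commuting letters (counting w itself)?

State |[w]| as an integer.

3

#0=y has no predecessor
#1=z depends on [0:y]
#2=x depends on [1:z]
#3=x depends on [2:x]
#4=x depends on [3:x]
#5=a depends on [4:x]
#6=z depends on [5:a]
#7=y depends on [6:z]
#8=a depends on [6:z]
#9=y depends on [7:y]
#10=z depends on [8:a, 9:y]
sources: [0:y]
N(rest) = Σ N(rest − s) over sources s of rest; N(one piece) = 1:
  size 1 → [10]=1
  size 2 → [8,10]=1  [9,10]=1
  size 3 → [7,9,10]=1  [8,9,10]=2
  size 4 → [7,8,9,10]=3
  size 5 → [6,7,8,9,10]=3
  size 6 → [5,6,7,8,9,10]=3
  size 7 → [4,5,6,7,8,9,10]=3
  size 8 → [3,4,5,6,7,8,9,10]=3
  size 9 → [2,3,4,5,6,7,8,9,10]=3
  first=0(y) contributes 3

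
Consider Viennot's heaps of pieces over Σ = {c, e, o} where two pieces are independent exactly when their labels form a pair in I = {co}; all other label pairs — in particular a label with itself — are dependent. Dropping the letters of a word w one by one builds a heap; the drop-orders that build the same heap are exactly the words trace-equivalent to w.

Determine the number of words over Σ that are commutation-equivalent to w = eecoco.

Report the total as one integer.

6

#0=e has no predecessor
#1=e depends on [0:e]
#2=c depends on [1:e]
#3=o depends on [1:e]
#4=c depends on [2:c]
#5=o depends on [3:o]
sources: [0:e]
N(rest) = Σ N(rest − s) over sources s of rest; N(one piece) = 1:
  size 1 → [4]=1  [5]=1
  size 2 → [2,4]=1  [3,5]=1  [4,5]=2
  size 3 → [2,4,5]=3  [3,4,5]=3
  size 4 → [2,3,4,5]=6
  first=0(e) contributes 6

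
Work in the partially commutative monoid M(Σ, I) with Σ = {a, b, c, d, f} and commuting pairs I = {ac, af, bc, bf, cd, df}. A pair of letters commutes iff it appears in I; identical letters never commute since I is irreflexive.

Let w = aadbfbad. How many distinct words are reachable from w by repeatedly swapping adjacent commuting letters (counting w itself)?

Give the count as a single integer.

#0=a has no predecessor
#1=a depends on [0:a]
#2=d depends on [1:a]
#3=b depends on [2:d]
#4=f has no predecessor
#5=b depends on [3:b]
#6=a depends on [5:b]
#7=d depends on [6:a]
sources: [0:a, 4:f]
N(rest) = Σ N(rest − s) over sources s of rest; N(one piece) = 1:
  size 1 → [4]=1  [7]=1
  size 2 → [4,7]=2  [6,7]=1
  size 3 → [4,6,7]=3  [5,6,7]=1
  size 4 → [3,5,6,7]=1  [4,5,6,7]=4
  size 5 → [2,3,5,6,7]=1  [3,4,5,6,7]=5
  size 6 → [1,2,3,5,6,7]=1  [2,3,4,5,6,7]=6
  first=0(a) contributes 7
  first=4(f) contributes 1
|[w]| = 8

8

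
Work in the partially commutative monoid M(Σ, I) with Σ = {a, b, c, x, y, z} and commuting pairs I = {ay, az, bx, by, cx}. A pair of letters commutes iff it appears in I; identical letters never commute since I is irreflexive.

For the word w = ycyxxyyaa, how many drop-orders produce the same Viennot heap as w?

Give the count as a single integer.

piece 0:y — minimal
piece 1:c rests on {0:y}
piece 2:y rests on {1:c}
piece 3:x rests on {2:y}
piece 4:x rests on {3:x}
piece 5:y rests on {4:x}
piece 6:y rests on {5:y}
piece 7:a rests on {4:x}
piece 8:a rests on {7:a}
minimal pieces: {0:y}
ways to finish when only these pieces remain (= sum over removing one remaining piece with nothing left below it):
  1 left: {6}→1  {8}→1
  2 left: {5,6}→1  {6,8}→2  {7,8}→1
  3 left: {5,6,8}→3  {6,7,8}→3
  4 left: {5,6,7,8}→6
  5 left: {4,5,6,7,8}→6
  6 left: {3,4,5,6,7,8}→6
  7 left: {2,3,4,5,6,7,8}→6
  placing 0:y first → 6 extensions

6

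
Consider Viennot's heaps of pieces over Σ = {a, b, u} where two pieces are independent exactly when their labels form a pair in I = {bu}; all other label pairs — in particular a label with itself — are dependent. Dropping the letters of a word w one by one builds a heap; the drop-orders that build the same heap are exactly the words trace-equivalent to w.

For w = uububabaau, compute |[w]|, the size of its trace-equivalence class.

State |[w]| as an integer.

0(u) covers ∅
1(u) covers 0:u
2(b) covers ∅
3(u) covers 1:u
4(b) covers 2:b
5(a) covers 3:u, 4:b
6(b) covers 5:a
7(a) covers 6:b
8(a) covers 7:a
9(u) covers 8:a
floor of heap: 0:u, 2:b
completions by unplaced set U, small U first (add the entries for U minus each lowest piece of U):
  |U|=1: {9}:1
  |U|=2: {8,9}:1
  |U|=3: {7,8,9}:1
  |U|=4: {6,7,8,9}:1
  |U|=5: {5,6,7,8,9}:1
  |U|=6: {3,5,6,7,8,9}:1  {4,5,6,7,8,9}:1
  |U|=7: {1,3,5,6,7,8,9}:1  {2,4,5,6,7,8,9}:1  {3,4,5,6,7,8,9}:2
  |U|=8: {0,1,3,5,6,7,8,9}:1  {1,3,4,5,6,7,8,9}:3  {2,3,4,5,6,7,8,9}:3
  start at 0(u): 6
  start at 2(b): 4
sum over floor = 10

10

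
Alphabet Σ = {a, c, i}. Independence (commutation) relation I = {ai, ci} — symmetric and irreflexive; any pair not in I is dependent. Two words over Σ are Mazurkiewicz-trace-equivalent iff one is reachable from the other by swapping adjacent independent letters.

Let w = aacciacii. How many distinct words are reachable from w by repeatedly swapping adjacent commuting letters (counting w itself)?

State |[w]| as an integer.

84

0(a) covers ∅
1(a) covers 0:a
2(c) covers 1:a
3(c) covers 2:c
4(i) covers ∅
5(a) covers 3:c
6(c) covers 5:a
7(i) covers 4:i
8(i) covers 7:i
floor of heap: 0:a, 4:i
completions by unplaced set U, small U first (add the entries for U minus each lowest piece of U):
  |U|=1: {6}:1  {8}:1
  |U|=2: {5,6}:1  {6,8}:2  {7,8}:1
  |U|=3: {3,5,6}:1  {4,7,8}:1  {5,6,8}:3  {6,7,8}:3
  |U|=4: {2,3,5,6}:1  {3,5,6,8}:4  {4,6,7,8}:4  {5,6,7,8}:6
  |U|=5: {1,2,3,5,6}:1  {2,3,5,6,8}:5  {3,5,6,7,8}:10  {4,5,6,7,8}:10
  |U|=6: {0,1,2,3,5,6}:1  {1,2,3,5,6,8}:6  {2,3,5,6,7,8}:15  {3,4,5,6,7,8}:20
  |U|=7: {0,1,2,3,5,6,8}:7  {1,2,3,5,6,7,8}:21  {2,3,4,5,6,7,8}:35
  start at 0(a): 56
  start at 4(i): 28
sum over floor = 84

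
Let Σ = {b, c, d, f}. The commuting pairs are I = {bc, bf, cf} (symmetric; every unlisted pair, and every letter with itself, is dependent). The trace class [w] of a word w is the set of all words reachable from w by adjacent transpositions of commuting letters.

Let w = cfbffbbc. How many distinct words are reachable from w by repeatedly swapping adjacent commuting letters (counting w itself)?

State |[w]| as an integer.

560

0(c) covers ∅
1(f) covers ∅
2(b) covers ∅
3(f) covers 1:f
4(f) covers 3:f
5(b) covers 2:b
6(b) covers 5:b
7(c) covers 0:c
floor of heap: 0:c, 1:f, 2:b
completions by unplaced set U, small U first (add the entries for U minus each lowest piece of U):
  |U|=1: {4}:1  {6}:1  {7}:1
  |U|=2: {0,7}:1  {3,4}:1  {4,6}:2  {4,7}:2  {5,6}:1  {6,7}:2
  |U|=3: {0,4,7}:3  {0,6,7}:3  {1,3,4}:1  {2,5,6}:1  {3,4,6}:3  {3,4,7}:3  {4,5,6}:3  {4,6,7}:6  {5,6,7}:3
  |U|=4: {0,3,4,7}:6  {0,4,6,7}:12  {0,5,6,7}:6  {1,3,4,6}:4  {1,3,4,7}:4  {2,4,5,6}:4  {2,5,6,7}:4  {3,4,5,6}:6  {3,4,6,7}:12  {4,5,6,7}:12
  |U|=5: {0,1,3,4,7}:10  {0,2,5,6,7}:10  {0,3,4,6,7}:30  {0,4,5,6,7}:30  {1,3,4,5,6}:10  {1,3,4,6,7}:20  {2,3,4,5,6}:10  {2,4,5,6,7}:20  {3,4,5,6,7}:30
  |U|=6: {0,1,3,4,6,7}:60  {0,2,4,5,6,7}:60  {0,3,4,5,6,7}:90  {1,2,3,4,5,6}:20  {1,3,4,5,6,7}:60  {2,3,4,5,6,7}:60
  start at 0(c): 140
  start at 1(f): 210
  start at 2(b): 210
sum over floor = 560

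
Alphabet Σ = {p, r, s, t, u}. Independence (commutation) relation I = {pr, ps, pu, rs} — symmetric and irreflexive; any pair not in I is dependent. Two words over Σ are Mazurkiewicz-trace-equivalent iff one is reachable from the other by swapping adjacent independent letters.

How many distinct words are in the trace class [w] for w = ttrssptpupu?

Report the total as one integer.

72

piece 0:t — minimal
piece 1:t rests on {0:t}
piece 2:r rests on {1:t}
piece 3:s rests on {1:t}
piece 4:s rests on {3:s}
piece 5:p rests on {1:t}
piece 6:t rests on {2:r, 4:s, 5:p}
piece 7:p rests on {6:t}
piece 8:u rests on {6:t}
piece 9:p rests on {7:p}
piece 10:u rests on {8:u}
minimal pieces: {0:t}
ways to finish when only these pieces remain (= sum over removing one remaining piece with nothing left below it):
  1 left: {9}→1  {10}→1
  2 left: {7,9}→1  {8,10}→1  {9,10}→2
  3 left: {7,9,10}→3  {8,9,10}→3
  4 left: {7,8,9,10}→6
  5 left: {6,7,8,9,10}→6
  6 left: {2,6,7,8,9,10}→6  {4,6,7,8,9,10}→6  {5,6,7,8,9,10}→6
  7 left: {2,4,6,7,8,9,10}→12  {2,5,6,7,8,9,10}→12  {3,4,6,7,8,9,10}→6  {4,5,6,7,8,9,10}→12
  8 left: {2,3,4,6,7,8,9,10}→18  {2,4,5,6,7,8,9,10}→36  {3,4,5,6,7,8,9,10}→18
  9 left: {2,3,4,5,6,7,8,9,10}→72
  placing 0:t first → 72 extensions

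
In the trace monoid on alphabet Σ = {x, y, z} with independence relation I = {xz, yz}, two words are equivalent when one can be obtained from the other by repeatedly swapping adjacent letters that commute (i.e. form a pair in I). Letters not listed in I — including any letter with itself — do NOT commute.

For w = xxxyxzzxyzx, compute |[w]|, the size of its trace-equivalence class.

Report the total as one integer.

#0=x has no predecessor
#1=x depends on [0:x]
#2=x depends on [1:x]
#3=y depends on [2:x]
#4=x depends on [3:y]
#5=z has no predecessor
#6=z depends on [5:z]
#7=x depends on [4:x]
#8=y depends on [7:x]
#9=z depends on [6:z]
#10=x depends on [8:y]
sources: [0:x, 5:z]
N(rest) = Σ N(rest − s) over sources s of rest; N(one piece) = 1:
  size 1 → [9]=1  [10]=1
  size 2 → [6,9]=1  [8,10]=1  [9,10]=2
  size 3 → [5,6,9]=1  [6,9,10]=3  [7,8,10]=1  [8,9,10]=3
  size 4 → [4,7,8,10]=1  [5,6,9,10]=4  [6,8,9,10]=6  [7,8,9,10]=4
  size 5 → [3,4,7,8,10]=1  [4,7,8,9,10]=5  [5,6,8,9,10]=10  [6,7,8,9,10]=10
  size 6 → [2,3,4,7,8,10]=1  [3,4,7,8,9,10]=6  [4,6,7,8,9,10]=15  [5,6,7,8,9,10]=20
  size 7 → [1,2,3,4,7,8,10]=1  [2,3,4,7,8,9,10]=7  [3,4,6,7,8,9,10]=21  [4,5,6,7,8,9,10]=35
  size 8 → [0,1,2,3,4,7,8,10]=1  [1,2,3,4,7,8,9,10]=8  [2,3,4,6,7,8,9,10]=28  [3,4,5,6,7,8,9,10]=56
  size 9 → [0,1,2,3,4,7,8,9,10]=9  [1,2,3,4,6,7,8,9,10]=36  [2,3,4,5,6,7,8,9,10]=84
  first=0(x) contributes 120
  first=5(z) contributes 45
|[w]| = 165

165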